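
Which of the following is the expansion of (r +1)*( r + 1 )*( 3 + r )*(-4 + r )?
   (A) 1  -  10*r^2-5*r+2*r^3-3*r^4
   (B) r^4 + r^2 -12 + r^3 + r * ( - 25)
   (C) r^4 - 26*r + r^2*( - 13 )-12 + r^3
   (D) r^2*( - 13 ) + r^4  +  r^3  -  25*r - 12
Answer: D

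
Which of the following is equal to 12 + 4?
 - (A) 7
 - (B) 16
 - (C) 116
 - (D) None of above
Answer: B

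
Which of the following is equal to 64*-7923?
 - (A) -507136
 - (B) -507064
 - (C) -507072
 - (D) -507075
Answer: C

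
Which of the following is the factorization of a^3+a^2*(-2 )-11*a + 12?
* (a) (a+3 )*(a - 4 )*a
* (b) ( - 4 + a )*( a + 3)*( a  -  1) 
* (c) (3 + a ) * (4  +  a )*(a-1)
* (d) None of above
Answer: b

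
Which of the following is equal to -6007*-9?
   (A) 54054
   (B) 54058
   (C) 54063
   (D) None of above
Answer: C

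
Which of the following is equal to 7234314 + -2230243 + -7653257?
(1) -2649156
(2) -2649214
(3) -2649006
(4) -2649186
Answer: 4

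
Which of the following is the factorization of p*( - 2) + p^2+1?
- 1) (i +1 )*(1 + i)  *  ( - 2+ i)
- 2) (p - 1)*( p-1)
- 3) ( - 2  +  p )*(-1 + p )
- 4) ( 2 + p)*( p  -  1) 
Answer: 2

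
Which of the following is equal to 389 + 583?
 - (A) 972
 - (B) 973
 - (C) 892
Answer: A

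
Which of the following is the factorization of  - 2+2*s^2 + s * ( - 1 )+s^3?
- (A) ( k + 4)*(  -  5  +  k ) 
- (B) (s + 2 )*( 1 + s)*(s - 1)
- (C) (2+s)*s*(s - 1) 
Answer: B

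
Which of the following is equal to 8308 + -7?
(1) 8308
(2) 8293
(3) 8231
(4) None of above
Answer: 4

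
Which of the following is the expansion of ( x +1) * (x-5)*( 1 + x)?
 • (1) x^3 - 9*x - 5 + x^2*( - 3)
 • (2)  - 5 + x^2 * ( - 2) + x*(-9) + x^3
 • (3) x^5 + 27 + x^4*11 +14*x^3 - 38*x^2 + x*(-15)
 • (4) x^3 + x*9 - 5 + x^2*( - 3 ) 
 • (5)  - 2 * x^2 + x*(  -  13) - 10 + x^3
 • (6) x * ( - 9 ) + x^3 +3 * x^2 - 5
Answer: 1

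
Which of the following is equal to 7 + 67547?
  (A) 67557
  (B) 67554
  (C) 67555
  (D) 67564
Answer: B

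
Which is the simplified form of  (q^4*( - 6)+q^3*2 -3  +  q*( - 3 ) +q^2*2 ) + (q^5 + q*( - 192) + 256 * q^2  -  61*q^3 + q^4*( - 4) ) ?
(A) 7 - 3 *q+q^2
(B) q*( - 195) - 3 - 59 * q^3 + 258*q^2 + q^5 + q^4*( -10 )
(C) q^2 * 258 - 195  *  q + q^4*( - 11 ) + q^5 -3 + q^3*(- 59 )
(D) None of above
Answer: B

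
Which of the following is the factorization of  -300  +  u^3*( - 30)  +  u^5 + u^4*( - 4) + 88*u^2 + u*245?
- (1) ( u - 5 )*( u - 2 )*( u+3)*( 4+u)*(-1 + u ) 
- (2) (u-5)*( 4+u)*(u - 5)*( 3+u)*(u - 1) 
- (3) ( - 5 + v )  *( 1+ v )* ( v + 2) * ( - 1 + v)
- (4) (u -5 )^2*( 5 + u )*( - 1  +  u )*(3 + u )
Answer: 2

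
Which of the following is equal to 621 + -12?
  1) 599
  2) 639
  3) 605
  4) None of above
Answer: 4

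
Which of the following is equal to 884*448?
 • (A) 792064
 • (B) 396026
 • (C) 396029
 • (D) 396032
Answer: D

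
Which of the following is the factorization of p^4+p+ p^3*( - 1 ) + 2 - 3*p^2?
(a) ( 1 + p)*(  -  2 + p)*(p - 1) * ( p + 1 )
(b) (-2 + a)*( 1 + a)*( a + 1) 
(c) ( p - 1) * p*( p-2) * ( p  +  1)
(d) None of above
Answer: a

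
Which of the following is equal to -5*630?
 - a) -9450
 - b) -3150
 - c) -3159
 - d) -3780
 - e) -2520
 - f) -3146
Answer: b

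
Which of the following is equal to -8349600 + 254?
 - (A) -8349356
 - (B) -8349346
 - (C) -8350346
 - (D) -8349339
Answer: B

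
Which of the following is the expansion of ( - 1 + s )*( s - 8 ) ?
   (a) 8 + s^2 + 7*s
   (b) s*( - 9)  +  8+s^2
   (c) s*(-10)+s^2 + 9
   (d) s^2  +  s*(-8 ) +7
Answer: b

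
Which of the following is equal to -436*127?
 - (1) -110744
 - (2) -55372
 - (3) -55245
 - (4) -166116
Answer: 2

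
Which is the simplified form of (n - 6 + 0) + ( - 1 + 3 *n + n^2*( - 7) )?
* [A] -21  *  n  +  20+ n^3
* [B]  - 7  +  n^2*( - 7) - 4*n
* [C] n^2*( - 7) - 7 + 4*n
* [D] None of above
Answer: C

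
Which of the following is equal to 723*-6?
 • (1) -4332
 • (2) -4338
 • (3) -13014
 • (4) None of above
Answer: 2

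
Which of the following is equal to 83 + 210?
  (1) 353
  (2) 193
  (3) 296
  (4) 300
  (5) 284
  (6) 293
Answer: 6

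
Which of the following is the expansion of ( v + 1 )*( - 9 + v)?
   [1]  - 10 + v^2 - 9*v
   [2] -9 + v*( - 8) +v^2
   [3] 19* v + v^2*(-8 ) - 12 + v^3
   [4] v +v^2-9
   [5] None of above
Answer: 2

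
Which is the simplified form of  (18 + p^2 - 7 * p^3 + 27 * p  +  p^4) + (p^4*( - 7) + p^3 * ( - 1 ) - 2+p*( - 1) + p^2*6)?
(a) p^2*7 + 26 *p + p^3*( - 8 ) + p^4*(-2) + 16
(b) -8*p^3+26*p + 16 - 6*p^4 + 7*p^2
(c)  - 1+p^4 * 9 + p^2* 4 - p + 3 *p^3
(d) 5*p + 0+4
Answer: b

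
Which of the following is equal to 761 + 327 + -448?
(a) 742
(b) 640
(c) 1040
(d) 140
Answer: b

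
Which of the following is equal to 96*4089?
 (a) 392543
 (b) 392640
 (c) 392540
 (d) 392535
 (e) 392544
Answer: e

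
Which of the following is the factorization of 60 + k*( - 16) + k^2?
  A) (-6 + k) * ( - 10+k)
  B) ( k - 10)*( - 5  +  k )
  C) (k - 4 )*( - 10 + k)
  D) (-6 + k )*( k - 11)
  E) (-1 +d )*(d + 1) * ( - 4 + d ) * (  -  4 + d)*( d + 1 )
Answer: A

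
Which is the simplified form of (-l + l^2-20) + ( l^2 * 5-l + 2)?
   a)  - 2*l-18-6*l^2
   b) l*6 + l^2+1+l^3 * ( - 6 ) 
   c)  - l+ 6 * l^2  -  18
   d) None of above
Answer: d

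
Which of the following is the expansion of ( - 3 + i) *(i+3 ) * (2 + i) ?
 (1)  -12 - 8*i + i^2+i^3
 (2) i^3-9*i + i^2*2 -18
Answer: 2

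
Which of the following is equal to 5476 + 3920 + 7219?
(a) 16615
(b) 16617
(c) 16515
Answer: a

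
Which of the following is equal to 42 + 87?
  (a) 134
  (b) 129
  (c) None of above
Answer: b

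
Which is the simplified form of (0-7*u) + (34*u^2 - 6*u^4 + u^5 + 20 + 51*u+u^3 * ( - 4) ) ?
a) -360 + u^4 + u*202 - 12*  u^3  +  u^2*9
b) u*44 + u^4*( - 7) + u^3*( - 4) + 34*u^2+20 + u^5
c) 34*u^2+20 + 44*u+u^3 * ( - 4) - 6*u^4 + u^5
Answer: c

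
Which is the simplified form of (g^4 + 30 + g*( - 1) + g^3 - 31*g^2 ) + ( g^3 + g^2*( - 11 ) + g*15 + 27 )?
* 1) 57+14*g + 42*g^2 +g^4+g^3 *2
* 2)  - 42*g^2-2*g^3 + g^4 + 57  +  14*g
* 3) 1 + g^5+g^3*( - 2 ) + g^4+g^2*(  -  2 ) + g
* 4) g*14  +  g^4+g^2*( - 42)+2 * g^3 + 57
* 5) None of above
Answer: 4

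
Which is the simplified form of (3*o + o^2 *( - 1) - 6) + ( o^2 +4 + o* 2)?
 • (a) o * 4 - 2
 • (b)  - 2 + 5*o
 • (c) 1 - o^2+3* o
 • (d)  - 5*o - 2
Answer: b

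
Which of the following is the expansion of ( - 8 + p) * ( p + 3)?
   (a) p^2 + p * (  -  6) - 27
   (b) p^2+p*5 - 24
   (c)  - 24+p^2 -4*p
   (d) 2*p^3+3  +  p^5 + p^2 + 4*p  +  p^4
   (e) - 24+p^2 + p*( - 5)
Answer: e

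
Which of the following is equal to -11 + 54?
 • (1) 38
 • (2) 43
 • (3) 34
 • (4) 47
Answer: 2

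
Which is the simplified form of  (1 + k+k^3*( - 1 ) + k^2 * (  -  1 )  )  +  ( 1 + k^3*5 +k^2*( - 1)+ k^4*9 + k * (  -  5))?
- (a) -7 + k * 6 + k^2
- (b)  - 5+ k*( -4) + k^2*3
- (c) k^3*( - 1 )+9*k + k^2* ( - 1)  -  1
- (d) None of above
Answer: d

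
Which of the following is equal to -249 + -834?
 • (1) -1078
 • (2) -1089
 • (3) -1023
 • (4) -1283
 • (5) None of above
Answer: 5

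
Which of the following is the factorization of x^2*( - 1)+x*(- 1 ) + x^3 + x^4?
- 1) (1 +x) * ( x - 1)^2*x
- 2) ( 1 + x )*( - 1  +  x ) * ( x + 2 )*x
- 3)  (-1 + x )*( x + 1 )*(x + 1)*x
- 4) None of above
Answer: 3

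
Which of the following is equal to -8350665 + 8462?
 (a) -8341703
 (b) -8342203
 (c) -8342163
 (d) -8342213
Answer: b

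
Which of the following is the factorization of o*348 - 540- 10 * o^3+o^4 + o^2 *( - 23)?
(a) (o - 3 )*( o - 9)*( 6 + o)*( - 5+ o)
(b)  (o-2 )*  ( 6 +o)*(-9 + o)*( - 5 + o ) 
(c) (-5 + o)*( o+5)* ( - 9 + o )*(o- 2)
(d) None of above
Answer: b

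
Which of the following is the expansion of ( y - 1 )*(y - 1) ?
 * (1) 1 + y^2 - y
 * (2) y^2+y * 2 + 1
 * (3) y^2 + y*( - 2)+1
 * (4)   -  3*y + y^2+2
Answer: 3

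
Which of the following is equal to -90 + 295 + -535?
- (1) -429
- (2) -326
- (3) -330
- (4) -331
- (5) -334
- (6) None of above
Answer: 3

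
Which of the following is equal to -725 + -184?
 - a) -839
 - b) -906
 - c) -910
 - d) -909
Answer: d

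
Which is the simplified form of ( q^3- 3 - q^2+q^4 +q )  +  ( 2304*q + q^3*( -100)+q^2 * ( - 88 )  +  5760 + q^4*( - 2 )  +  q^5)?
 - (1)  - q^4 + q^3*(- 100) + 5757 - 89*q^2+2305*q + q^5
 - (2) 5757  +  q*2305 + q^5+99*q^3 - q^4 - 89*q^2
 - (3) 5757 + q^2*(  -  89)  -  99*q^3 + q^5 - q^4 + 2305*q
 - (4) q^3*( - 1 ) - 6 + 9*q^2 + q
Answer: 3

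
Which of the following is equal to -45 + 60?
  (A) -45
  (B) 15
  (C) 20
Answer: B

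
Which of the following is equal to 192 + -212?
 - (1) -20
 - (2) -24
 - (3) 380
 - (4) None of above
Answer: 1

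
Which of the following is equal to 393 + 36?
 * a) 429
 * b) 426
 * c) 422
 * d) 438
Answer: a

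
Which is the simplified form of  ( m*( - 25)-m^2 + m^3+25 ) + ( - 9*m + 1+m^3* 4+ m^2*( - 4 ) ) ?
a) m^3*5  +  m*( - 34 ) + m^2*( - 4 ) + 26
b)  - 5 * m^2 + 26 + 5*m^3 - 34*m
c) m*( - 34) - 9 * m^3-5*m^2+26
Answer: b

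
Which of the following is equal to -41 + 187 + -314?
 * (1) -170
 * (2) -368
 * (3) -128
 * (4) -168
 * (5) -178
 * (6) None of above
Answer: 4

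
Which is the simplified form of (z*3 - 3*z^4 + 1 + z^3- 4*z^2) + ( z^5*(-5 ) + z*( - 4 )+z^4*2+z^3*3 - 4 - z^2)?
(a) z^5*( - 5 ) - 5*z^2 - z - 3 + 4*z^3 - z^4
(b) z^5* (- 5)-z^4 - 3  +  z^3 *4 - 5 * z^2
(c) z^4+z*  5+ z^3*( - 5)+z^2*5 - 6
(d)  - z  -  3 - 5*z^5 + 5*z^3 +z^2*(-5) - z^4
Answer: a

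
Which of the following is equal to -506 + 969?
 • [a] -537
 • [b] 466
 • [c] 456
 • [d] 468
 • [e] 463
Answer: e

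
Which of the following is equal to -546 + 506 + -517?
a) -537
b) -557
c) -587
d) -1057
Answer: b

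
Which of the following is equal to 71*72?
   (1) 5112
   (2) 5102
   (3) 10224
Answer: 1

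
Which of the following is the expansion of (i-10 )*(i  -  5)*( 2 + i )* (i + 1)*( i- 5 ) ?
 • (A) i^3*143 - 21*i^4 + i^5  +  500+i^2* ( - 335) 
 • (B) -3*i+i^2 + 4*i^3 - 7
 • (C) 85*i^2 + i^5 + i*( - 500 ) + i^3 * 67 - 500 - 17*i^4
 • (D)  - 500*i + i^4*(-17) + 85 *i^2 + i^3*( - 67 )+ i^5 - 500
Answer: C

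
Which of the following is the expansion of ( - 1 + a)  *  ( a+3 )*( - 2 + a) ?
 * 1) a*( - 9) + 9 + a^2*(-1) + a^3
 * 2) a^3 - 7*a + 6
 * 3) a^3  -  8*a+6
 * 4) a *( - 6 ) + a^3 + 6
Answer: 2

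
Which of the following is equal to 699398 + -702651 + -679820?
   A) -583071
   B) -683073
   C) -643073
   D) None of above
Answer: B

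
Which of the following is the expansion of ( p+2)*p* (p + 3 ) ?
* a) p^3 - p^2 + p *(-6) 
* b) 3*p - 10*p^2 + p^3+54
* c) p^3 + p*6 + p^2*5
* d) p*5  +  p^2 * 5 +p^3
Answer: c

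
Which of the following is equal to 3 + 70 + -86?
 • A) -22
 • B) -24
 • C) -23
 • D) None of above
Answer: D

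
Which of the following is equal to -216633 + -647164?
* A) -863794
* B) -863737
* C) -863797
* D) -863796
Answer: C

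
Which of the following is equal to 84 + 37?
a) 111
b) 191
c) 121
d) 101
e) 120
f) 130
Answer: c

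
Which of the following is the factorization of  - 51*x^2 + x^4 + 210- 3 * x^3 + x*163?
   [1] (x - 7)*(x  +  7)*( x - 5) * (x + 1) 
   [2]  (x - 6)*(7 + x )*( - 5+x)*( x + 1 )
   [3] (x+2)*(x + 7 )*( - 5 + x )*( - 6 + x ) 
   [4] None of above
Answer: 2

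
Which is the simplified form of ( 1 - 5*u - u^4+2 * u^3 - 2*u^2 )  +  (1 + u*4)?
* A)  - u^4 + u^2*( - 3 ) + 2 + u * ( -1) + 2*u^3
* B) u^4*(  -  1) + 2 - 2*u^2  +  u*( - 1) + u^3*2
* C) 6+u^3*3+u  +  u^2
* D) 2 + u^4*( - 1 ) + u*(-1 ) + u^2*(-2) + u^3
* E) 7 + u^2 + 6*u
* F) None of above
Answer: B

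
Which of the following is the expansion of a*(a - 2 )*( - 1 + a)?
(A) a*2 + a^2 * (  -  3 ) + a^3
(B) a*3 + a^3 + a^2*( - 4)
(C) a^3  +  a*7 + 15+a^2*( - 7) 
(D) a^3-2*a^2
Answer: A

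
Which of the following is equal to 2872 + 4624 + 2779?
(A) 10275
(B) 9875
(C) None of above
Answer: A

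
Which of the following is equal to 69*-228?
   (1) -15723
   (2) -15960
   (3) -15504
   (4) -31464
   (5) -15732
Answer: 5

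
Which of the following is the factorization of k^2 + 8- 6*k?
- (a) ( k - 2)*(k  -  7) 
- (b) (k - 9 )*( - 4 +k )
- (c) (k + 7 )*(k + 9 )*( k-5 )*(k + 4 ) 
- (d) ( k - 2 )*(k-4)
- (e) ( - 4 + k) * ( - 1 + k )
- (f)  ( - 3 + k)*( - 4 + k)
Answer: d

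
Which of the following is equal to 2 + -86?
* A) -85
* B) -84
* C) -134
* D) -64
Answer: B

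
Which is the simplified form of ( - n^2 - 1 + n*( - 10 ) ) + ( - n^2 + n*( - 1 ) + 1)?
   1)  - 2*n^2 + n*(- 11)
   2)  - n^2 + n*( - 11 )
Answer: 1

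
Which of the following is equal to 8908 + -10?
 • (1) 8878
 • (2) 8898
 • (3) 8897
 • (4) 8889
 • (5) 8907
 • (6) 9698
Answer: 2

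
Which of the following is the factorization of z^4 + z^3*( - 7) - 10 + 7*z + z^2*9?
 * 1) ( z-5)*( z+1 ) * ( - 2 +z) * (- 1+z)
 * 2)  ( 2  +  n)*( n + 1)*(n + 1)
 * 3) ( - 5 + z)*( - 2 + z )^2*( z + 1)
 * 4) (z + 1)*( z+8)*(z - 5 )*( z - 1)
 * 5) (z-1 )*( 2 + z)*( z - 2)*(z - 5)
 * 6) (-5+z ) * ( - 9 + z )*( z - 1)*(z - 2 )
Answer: 1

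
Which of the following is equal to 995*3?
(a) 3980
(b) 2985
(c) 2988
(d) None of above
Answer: b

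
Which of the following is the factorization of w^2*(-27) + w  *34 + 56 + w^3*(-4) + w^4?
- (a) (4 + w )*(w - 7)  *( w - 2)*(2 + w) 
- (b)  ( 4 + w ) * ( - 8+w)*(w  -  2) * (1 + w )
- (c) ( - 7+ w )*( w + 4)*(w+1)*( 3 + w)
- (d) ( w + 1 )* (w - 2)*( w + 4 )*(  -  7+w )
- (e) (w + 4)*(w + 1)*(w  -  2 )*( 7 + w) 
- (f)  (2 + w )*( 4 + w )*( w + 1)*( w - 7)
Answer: d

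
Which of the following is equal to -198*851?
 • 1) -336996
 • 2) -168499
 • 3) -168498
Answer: 3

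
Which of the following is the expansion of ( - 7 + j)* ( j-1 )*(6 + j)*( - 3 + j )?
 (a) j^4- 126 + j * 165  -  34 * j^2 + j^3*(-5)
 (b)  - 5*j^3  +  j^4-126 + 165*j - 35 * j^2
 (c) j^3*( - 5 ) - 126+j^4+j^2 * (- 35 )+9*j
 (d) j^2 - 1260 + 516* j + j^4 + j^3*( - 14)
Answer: b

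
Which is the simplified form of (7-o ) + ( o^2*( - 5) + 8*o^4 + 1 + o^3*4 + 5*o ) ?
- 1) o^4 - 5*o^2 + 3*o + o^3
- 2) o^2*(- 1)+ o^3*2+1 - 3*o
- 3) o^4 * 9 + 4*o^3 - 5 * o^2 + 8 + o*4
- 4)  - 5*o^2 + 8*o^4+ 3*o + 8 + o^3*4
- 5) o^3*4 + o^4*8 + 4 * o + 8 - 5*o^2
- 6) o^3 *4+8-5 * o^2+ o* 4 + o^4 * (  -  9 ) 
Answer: 5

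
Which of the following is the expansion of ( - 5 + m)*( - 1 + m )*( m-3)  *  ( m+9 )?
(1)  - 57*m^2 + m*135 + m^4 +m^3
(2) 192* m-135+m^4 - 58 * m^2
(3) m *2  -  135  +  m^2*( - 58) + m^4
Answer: 2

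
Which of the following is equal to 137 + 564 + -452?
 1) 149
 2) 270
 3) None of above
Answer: 3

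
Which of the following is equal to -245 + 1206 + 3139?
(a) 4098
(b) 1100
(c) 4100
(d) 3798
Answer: c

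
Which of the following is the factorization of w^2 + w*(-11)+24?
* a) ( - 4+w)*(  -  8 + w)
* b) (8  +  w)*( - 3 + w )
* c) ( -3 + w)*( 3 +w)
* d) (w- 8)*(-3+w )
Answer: d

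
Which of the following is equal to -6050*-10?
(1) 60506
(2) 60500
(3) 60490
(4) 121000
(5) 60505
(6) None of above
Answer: 2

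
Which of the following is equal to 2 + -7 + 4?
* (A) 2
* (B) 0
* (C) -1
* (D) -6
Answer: C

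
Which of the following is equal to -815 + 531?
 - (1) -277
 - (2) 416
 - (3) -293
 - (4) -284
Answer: 4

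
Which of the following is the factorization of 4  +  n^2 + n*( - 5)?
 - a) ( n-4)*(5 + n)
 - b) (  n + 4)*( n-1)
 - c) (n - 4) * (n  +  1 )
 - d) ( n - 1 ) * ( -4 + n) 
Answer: d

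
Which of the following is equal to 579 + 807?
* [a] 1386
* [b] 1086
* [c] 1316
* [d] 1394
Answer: a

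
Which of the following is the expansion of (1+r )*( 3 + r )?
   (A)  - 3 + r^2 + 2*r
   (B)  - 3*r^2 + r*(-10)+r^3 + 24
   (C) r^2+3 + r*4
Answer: C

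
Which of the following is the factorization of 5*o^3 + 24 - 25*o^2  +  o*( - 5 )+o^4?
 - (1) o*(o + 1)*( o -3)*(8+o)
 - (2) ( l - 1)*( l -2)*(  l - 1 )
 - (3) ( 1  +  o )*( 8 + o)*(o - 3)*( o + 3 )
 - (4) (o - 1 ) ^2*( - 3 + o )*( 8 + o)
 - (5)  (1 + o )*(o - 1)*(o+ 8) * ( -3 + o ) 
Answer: 5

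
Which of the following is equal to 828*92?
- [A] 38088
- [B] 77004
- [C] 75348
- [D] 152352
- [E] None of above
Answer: E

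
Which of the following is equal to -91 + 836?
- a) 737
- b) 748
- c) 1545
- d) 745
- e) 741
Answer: d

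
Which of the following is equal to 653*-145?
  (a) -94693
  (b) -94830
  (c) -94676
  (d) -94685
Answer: d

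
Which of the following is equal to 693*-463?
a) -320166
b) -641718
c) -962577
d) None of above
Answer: d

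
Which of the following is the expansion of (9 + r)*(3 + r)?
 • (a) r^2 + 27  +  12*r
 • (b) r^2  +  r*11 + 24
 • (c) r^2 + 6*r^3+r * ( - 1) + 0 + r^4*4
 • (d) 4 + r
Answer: a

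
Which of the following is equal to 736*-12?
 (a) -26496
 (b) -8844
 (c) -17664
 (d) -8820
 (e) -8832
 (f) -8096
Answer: e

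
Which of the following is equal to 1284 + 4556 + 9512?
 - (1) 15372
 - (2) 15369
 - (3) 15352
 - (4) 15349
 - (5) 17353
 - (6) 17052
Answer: 3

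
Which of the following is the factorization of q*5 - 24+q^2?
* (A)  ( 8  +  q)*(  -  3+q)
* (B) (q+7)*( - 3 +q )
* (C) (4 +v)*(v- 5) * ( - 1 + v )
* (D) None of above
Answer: A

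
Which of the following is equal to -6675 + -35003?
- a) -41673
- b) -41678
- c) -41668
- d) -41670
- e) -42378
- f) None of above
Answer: b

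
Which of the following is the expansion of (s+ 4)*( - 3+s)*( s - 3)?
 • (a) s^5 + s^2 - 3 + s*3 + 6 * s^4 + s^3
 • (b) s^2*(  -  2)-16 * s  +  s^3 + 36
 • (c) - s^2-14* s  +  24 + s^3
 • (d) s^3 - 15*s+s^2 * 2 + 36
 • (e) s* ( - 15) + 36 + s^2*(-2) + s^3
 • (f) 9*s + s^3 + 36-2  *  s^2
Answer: e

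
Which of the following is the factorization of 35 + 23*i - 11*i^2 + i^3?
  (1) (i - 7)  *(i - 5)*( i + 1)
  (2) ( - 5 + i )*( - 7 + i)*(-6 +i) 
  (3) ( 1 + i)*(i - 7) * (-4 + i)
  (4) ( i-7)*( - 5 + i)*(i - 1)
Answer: 1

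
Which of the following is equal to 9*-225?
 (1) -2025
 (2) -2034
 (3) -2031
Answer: 1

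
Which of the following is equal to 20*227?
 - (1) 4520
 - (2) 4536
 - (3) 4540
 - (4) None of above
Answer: 3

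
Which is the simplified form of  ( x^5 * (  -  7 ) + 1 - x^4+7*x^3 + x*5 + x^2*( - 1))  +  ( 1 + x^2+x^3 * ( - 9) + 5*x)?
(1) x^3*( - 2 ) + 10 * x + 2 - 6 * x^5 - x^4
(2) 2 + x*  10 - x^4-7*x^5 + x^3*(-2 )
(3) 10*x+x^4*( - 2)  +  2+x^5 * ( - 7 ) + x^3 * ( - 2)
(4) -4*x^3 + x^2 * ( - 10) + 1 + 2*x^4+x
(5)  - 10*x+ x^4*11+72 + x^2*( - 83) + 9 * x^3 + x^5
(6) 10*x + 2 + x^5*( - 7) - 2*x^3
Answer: 2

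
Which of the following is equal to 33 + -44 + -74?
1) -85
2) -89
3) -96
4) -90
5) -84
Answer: 1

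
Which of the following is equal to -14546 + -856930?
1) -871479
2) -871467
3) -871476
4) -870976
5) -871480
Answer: 3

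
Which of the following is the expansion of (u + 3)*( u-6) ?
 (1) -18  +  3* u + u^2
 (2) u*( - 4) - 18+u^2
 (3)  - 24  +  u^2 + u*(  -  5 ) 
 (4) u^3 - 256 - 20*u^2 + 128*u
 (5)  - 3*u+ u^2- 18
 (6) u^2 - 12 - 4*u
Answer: 5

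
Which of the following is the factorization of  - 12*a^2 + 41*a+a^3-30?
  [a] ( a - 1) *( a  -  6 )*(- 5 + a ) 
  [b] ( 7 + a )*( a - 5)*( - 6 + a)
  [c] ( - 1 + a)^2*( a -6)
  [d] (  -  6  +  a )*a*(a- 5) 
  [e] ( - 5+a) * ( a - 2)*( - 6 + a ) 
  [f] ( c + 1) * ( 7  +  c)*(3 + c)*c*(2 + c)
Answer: a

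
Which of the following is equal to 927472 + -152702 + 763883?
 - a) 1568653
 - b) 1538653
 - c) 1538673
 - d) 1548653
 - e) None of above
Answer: b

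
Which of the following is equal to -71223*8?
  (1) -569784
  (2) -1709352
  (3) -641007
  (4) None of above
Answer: 1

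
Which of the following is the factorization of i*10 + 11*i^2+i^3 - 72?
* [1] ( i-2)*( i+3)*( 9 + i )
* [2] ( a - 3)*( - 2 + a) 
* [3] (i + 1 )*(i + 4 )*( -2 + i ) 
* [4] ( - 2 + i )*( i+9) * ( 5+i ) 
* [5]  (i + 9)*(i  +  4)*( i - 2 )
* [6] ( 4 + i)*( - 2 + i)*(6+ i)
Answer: 5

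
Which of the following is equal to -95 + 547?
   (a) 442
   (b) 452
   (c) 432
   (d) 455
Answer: b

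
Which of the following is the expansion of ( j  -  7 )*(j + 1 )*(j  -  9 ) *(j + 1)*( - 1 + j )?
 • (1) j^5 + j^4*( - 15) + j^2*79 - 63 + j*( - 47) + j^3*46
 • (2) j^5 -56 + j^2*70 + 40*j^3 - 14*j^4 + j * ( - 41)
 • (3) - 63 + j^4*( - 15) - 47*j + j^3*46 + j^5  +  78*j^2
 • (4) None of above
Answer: 3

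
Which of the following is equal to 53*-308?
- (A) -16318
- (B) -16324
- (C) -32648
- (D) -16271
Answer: B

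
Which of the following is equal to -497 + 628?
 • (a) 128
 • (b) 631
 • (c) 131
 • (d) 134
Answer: c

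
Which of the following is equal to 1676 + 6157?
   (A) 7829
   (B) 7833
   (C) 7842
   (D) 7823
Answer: B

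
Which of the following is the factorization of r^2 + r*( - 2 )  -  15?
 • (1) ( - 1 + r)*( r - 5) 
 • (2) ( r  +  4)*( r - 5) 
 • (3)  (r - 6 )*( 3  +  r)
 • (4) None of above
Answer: 4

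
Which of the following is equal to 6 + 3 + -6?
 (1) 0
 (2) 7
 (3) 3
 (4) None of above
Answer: 3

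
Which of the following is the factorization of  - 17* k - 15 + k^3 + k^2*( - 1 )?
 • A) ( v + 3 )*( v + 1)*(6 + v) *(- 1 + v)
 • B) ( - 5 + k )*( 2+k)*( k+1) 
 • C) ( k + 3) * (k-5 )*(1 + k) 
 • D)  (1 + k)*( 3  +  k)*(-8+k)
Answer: C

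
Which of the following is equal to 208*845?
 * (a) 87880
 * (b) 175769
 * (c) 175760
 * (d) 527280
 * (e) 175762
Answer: c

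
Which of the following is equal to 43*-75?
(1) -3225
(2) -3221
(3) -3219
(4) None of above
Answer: 1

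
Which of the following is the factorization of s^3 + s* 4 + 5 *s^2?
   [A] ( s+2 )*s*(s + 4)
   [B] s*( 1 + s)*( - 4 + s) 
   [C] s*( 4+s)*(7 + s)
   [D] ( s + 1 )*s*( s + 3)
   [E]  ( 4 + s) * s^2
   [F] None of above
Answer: F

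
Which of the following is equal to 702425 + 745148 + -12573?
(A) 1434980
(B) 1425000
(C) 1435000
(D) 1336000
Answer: C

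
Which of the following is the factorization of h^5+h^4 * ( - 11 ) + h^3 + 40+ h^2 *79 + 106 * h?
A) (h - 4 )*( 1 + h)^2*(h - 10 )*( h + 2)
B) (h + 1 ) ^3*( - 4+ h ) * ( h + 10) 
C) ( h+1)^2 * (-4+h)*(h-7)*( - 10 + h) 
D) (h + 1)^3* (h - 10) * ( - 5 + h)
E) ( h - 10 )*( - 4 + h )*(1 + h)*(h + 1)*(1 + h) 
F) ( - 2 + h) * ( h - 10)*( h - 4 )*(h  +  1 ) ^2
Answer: E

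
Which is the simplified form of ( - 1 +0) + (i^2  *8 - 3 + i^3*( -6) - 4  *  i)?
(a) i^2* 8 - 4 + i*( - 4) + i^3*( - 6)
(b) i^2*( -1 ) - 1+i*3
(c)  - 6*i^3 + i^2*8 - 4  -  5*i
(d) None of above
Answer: a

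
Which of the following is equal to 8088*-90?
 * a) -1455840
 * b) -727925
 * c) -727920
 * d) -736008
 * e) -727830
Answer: c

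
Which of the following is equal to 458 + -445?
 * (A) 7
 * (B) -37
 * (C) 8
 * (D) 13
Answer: D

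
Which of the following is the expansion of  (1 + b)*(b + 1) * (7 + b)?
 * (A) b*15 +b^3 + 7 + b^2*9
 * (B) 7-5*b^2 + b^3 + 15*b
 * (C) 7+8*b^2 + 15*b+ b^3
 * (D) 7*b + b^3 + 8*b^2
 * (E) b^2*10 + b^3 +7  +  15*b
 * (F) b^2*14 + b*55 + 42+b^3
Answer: A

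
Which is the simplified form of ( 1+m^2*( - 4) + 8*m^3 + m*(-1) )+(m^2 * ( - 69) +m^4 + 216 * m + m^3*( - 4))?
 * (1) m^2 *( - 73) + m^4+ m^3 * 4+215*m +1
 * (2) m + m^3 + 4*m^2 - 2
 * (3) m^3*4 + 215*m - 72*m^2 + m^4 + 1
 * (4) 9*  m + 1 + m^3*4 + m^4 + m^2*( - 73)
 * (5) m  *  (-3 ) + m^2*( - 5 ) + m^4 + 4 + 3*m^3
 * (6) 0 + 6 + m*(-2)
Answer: 1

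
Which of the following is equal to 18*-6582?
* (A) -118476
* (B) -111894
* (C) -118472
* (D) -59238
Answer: A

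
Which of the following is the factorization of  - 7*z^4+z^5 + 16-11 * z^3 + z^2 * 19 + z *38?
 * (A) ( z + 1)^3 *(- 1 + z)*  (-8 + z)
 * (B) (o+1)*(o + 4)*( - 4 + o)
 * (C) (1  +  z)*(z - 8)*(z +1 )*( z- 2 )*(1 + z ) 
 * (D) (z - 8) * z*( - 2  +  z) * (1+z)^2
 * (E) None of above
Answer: C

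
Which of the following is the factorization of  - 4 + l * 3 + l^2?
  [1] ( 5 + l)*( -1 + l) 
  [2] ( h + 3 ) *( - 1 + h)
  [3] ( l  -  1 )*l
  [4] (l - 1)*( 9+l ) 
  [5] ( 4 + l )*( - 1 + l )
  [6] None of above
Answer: 5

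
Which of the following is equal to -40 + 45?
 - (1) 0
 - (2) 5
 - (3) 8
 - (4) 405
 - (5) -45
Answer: 2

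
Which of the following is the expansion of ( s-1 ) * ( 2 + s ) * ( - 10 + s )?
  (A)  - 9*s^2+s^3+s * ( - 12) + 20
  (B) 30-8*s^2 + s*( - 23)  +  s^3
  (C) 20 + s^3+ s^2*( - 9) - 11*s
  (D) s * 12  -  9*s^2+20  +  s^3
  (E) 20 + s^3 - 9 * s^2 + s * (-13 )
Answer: A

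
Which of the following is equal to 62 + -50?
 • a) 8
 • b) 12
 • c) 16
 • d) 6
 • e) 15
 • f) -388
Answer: b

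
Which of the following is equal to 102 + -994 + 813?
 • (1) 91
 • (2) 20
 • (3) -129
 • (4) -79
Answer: 4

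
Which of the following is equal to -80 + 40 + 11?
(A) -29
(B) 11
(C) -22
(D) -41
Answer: A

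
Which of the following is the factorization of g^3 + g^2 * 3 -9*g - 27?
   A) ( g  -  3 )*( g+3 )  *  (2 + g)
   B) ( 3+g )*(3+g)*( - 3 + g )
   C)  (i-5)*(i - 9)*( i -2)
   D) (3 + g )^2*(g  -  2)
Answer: B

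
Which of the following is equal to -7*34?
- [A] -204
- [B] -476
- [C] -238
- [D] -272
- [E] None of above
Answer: C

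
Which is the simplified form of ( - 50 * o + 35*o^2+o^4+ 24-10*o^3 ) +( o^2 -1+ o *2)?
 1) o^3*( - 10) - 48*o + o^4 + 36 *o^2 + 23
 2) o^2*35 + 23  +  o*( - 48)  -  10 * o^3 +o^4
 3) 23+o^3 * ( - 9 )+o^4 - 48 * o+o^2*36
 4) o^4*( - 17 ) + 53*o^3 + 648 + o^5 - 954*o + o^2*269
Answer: 1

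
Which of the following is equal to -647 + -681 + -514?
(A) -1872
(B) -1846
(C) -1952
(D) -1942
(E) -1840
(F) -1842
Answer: F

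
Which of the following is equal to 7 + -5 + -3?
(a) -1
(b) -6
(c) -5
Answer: a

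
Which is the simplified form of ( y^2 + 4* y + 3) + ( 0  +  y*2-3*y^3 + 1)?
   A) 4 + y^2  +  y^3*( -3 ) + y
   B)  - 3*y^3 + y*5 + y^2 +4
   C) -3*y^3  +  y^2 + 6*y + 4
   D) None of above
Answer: C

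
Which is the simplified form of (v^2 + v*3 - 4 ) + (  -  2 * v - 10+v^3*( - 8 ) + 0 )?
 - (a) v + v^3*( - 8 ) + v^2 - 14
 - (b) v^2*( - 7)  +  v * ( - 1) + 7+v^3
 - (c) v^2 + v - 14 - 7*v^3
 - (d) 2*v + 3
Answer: a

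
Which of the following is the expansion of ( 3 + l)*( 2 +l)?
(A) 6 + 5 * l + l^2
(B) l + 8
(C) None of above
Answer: A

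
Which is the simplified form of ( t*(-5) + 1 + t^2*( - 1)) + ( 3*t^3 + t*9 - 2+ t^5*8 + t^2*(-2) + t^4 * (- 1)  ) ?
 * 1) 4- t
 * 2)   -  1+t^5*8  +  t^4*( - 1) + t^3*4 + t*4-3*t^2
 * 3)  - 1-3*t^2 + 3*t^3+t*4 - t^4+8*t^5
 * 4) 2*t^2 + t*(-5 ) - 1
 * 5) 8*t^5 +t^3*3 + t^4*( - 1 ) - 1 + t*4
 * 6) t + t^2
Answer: 3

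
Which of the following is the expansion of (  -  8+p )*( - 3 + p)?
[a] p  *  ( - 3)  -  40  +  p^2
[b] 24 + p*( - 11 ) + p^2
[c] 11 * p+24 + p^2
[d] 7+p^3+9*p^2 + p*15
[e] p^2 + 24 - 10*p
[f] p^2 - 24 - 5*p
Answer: b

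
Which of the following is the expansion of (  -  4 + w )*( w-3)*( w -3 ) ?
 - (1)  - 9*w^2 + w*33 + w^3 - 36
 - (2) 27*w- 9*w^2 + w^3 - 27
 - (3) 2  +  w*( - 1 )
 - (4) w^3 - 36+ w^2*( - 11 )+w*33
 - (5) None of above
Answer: 5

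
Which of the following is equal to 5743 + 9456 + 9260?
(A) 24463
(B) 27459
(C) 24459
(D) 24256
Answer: C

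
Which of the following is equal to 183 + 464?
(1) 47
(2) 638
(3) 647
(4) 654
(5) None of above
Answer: 3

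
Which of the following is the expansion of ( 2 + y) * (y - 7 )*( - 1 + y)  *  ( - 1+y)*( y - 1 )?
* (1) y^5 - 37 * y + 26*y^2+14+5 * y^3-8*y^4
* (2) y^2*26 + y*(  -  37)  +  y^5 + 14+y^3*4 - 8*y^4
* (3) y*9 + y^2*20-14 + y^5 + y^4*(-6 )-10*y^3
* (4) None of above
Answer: 2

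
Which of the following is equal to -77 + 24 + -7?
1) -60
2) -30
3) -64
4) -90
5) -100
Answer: 1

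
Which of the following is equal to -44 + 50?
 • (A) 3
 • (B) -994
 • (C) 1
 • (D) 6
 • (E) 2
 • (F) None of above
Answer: D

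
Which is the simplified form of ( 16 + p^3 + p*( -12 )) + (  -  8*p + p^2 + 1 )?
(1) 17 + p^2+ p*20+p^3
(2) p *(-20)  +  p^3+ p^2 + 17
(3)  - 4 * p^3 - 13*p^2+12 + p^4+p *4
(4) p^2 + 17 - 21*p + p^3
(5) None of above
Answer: 2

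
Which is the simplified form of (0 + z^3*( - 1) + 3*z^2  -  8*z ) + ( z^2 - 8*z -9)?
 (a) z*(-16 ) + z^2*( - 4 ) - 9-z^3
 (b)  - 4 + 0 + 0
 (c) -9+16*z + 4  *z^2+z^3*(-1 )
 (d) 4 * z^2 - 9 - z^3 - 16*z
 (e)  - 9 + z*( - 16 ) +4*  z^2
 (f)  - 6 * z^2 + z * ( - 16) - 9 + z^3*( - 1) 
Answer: d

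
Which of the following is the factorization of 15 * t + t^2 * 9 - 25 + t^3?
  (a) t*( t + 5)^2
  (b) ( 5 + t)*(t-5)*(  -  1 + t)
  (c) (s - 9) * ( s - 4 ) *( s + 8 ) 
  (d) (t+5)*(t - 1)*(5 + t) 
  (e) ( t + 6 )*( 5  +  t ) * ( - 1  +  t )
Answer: d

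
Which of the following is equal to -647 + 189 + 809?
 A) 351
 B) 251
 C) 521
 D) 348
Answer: A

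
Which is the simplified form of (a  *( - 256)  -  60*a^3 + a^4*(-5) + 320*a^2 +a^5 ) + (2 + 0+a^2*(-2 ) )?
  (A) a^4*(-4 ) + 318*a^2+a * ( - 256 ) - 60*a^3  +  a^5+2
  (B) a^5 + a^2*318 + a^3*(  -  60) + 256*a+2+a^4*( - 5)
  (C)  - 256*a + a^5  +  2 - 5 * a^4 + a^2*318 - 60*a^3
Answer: C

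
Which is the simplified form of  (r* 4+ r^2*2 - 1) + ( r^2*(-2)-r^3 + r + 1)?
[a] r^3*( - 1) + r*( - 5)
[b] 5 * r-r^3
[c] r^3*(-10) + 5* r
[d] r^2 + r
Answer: b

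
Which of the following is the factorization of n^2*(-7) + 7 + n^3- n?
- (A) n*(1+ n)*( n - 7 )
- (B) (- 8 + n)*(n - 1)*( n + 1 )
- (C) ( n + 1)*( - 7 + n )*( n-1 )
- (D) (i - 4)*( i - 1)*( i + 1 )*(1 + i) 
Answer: C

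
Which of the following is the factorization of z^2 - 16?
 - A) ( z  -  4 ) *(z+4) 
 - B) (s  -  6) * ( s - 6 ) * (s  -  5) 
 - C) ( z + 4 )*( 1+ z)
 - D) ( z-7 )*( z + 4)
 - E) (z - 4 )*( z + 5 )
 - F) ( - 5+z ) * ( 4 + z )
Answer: A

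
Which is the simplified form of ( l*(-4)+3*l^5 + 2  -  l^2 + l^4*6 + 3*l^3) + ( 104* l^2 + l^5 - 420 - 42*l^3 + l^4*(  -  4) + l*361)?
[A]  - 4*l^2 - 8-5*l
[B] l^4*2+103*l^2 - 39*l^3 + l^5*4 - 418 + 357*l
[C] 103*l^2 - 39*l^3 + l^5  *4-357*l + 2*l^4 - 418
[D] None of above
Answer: B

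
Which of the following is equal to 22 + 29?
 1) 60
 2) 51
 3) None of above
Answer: 2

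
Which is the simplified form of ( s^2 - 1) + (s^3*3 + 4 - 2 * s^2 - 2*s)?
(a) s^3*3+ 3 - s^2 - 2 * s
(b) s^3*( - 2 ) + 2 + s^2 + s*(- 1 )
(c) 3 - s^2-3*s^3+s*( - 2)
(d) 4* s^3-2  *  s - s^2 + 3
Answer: a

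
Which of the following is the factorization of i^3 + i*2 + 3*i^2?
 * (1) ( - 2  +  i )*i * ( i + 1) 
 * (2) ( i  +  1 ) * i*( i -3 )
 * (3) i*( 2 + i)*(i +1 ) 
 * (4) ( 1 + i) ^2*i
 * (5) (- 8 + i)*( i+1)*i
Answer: 3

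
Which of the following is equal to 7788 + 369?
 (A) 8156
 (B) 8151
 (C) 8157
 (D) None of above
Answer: C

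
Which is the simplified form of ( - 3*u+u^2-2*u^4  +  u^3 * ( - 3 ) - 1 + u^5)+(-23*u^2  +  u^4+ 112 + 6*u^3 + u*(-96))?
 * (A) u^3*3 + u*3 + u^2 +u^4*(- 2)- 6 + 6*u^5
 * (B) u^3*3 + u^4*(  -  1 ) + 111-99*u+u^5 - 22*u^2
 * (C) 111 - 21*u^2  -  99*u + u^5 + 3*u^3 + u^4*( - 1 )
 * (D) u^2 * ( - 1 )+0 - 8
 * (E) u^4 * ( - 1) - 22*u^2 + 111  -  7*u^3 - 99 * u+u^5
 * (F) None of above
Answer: B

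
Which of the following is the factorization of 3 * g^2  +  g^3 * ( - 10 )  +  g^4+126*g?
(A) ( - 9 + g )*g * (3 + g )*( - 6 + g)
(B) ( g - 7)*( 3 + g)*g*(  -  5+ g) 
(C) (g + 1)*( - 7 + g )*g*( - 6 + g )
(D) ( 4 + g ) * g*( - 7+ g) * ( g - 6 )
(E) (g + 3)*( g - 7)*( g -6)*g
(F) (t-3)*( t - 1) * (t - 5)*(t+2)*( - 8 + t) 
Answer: E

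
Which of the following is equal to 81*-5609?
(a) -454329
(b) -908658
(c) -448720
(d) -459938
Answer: a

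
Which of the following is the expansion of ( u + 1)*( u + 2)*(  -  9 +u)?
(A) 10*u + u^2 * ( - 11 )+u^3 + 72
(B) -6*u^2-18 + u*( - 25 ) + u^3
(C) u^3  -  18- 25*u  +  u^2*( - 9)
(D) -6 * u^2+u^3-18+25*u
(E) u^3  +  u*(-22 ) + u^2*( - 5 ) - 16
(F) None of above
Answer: B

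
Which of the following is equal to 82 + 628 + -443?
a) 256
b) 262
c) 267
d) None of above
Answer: c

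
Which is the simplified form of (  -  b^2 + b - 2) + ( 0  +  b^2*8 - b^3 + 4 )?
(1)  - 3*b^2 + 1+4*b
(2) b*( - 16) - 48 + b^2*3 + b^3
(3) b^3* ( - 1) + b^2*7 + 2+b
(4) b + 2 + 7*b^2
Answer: 3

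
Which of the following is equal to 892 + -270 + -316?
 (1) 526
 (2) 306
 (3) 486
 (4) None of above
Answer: 2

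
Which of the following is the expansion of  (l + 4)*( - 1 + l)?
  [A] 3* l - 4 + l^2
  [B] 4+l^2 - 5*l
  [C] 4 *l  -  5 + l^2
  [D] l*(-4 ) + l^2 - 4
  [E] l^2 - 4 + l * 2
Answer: A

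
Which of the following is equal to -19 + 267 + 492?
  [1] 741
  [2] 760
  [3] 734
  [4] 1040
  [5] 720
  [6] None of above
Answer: 6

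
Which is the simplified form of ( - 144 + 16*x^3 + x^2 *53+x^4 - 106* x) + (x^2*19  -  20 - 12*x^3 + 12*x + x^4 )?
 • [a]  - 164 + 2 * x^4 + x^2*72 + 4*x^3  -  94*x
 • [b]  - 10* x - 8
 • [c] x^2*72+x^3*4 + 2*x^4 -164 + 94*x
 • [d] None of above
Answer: a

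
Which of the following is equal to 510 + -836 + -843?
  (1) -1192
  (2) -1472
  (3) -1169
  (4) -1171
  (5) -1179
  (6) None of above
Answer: 3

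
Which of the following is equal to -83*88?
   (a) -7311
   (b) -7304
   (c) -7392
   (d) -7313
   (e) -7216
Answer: b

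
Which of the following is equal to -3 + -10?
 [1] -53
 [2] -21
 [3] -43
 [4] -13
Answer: 4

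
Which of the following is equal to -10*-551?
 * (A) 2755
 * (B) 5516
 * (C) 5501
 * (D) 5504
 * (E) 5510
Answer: E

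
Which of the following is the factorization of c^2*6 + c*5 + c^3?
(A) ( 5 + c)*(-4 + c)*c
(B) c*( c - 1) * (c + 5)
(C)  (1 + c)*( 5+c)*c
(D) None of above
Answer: C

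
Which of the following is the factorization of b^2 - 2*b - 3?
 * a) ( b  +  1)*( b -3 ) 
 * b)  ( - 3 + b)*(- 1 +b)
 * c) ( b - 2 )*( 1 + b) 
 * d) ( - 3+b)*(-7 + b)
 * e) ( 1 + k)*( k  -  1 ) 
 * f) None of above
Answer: a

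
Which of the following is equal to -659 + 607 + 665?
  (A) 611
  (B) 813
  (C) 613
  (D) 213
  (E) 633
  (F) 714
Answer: C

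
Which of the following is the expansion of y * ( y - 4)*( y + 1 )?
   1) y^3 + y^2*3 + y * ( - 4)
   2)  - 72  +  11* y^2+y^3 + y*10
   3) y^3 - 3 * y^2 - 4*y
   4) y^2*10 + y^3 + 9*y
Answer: 3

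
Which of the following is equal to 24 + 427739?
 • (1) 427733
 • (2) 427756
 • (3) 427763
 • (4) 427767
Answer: 3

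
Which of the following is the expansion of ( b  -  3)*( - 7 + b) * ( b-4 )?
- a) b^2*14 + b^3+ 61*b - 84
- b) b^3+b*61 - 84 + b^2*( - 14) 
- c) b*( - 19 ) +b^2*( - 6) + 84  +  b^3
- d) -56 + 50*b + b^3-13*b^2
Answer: b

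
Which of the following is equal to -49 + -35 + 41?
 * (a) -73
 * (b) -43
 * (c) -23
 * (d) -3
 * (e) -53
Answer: b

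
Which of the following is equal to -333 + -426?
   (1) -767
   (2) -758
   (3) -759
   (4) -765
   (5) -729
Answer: 3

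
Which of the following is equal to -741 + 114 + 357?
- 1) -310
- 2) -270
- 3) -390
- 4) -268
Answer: 2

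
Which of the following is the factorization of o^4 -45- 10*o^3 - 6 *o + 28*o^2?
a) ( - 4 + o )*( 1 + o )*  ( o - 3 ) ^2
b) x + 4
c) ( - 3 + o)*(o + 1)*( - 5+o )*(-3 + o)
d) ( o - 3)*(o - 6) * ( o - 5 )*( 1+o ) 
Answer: c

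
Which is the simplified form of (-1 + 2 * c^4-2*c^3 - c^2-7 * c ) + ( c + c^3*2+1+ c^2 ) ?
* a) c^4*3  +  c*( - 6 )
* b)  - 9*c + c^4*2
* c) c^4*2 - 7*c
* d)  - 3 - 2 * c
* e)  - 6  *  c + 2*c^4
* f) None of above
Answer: e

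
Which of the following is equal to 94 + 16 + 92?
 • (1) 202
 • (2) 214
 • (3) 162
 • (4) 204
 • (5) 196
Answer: 1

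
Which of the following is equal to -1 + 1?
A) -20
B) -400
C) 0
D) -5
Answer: C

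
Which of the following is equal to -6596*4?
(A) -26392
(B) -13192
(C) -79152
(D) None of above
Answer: D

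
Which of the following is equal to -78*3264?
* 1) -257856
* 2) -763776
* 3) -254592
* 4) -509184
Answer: 3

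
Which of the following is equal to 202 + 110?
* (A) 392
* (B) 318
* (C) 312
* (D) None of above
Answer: C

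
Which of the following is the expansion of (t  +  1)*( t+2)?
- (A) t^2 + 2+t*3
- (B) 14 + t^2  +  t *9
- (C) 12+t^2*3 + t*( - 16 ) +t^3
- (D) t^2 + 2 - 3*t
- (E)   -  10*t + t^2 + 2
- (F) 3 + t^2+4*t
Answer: A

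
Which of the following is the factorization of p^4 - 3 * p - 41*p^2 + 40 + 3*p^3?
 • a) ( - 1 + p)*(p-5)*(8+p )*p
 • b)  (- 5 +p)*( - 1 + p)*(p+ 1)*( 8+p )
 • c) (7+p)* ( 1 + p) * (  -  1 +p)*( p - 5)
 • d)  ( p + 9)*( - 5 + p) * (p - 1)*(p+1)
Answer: b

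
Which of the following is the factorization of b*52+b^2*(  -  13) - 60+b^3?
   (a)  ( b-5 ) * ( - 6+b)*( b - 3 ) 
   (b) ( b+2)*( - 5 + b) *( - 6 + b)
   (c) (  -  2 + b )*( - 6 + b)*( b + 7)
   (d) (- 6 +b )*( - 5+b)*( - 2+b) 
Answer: d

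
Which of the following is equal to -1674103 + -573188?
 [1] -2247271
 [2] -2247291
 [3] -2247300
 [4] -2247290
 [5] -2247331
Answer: 2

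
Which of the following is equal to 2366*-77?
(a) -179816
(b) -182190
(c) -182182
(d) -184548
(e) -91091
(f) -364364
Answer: c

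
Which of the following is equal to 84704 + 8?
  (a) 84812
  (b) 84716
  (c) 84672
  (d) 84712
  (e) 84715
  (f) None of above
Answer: d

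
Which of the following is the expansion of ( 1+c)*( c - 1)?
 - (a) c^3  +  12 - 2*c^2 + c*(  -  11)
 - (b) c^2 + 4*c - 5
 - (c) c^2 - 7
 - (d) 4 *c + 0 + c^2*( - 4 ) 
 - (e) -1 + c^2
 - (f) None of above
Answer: e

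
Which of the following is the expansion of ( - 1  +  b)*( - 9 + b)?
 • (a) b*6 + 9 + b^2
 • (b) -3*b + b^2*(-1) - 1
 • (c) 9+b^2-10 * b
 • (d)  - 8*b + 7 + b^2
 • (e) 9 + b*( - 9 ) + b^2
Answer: c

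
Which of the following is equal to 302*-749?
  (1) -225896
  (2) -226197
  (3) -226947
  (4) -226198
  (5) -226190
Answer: 4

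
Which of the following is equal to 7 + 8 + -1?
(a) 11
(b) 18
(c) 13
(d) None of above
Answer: d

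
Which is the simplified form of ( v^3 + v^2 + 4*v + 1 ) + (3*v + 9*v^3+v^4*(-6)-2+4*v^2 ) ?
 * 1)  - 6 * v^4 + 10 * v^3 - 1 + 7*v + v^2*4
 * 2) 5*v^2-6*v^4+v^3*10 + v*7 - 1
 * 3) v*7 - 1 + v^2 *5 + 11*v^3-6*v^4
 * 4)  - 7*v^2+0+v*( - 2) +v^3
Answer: 2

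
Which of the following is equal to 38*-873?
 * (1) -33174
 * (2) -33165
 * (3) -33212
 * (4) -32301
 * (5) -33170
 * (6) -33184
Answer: 1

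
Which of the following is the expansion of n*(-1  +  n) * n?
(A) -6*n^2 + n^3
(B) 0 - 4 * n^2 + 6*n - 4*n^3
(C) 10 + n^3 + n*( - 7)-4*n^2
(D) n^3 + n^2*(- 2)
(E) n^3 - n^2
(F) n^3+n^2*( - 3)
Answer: E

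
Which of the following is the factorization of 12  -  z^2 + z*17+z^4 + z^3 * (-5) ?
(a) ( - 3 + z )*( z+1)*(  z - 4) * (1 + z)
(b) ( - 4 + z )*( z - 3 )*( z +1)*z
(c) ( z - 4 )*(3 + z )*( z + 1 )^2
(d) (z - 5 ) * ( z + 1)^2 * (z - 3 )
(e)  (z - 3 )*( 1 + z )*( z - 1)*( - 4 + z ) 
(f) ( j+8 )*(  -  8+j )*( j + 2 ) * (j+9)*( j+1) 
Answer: a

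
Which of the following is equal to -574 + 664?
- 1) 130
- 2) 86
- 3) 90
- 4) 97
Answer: 3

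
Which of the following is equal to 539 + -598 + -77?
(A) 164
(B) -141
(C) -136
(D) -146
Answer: C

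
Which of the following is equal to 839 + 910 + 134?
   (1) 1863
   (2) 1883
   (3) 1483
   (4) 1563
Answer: 2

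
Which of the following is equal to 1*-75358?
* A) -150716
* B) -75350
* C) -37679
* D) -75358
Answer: D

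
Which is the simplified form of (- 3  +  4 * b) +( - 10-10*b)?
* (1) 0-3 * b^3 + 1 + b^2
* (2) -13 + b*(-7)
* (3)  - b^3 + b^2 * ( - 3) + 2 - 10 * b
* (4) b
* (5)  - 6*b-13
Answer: 5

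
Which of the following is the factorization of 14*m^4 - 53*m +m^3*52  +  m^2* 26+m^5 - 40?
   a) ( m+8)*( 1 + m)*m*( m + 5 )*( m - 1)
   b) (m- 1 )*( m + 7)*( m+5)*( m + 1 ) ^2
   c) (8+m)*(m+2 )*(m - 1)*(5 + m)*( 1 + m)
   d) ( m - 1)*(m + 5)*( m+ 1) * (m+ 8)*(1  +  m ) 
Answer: d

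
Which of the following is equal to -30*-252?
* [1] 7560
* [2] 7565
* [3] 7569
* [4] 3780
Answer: 1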